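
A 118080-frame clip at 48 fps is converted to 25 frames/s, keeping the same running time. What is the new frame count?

61500 frames

Target frames = source frames × (target rate / source rate) = 118080 × (25)/(48) = 118080 × 25/48 = 61500.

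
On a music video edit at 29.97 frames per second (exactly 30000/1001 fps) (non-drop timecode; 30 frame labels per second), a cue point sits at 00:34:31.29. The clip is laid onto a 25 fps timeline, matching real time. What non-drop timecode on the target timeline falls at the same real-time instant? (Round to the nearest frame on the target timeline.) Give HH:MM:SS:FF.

00:34:34:01

Source frame index: (0×3600 + 34×60 + 31) × 30 + 29 = 62159.
Real time: 62159 / (30000/1001) = 62221159/30000 s.
Target frame: (62221159/30000) × (25) = 62221159/1200 ≈ 51850.966 → 51851.
At 25 labels/s: frame 51851 → 00:34:34:01.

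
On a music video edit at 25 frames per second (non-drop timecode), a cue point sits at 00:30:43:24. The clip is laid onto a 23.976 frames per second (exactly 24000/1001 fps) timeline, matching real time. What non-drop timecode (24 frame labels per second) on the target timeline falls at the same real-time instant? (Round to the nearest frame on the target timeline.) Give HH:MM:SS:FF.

Source frame index: (0×3600 + 30×60 + 43) × 25 + 24 = 46099.
Real time: 46099 / (25) = 46099/25 s.
Target frame: (46099/25) × (24000/1001) = 44255040/1001 ≈ 44210.829 → 44211.
At 24 labels/s: frame 44211 → 00:30:42:03.

00:30:42:03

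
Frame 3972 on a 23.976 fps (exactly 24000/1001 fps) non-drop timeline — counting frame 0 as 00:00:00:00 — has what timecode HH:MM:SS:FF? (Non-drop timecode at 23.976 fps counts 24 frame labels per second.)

00:02:45:12

3972 ÷ 24 = 165 full seconds, remainder 12 frames.
165 s = 0 h 2 min 45 s.
Timecode: 00:02:45:12.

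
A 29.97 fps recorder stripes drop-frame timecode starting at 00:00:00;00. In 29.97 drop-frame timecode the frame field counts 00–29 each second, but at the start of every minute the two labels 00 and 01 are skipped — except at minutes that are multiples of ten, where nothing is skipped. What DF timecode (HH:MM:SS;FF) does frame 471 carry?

00:00:15;21

Ten DF minutes hold 17982 frames, so frame 471 lies in block 0 (frames 0–17981) with 471 frames into that block.
The block's first minute is 1800 frames and the rest 1798 each; 471 frames reaches minute 0, so 0 × 18 + 0 × 2 = 0 labels have been skipped so far.
Adding those back, label number 471 + 0 = 471 at 30 labels/s is 15 s + 21 f = 0 h 0 min 15 s frame 21, i.e. 00:00:15;21.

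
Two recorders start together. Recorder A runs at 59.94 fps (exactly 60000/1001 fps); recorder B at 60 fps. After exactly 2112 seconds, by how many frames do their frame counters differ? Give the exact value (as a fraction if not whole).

A emits 60000/1001 × 2112 = 11520000/91 frames; B emits 60 × 2112 = 126720.
Difference = 11520/91 frames (≈ 126.5934); B is ahead of A.

11520/91 frames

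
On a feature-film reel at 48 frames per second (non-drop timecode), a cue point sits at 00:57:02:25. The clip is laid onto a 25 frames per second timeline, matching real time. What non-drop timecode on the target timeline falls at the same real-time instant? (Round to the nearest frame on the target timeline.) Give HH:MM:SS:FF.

00:57:02:13

Source frame index: (0×3600 + 57×60 + 2) × 48 + 25 = 164281.
Real time: 164281 / (48) = 164281/48 s.
Target frame: (164281/48) × (25) = 4107025/48 ≈ 85563.021 → 85563.
At 25 labels/s: frame 85563 → 00:57:02:13.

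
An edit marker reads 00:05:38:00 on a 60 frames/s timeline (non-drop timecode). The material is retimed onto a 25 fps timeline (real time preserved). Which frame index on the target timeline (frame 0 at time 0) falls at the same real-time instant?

Source frame index: (0×3600 + 5×60 + 38) × 60 + 0 = 20280.
Real time: 20280 / (60) = 338 s.
Target frame: (338) × (25) = 8450.

frame 8450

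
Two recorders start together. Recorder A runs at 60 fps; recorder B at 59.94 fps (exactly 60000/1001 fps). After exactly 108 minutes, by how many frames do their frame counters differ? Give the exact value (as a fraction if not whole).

108 min = 6480 s.
A emits 60 × 6480 = 388800 frames; B emits 60000/1001 × 6480 = 388800000/1001.
Difference = 388800/1001 frames (≈ 388.4116); B is behind A.

388800/1001 frames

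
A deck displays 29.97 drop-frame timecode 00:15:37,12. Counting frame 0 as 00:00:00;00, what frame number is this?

As if non-drop at 30 labels/s: (0 × 3600 + 15 × 60 + 37) × 30 + 12 = 28122.
Minute boundaries passed: 15; those not divisible by 10: 15 − 1 = 14; dropped labels = 2 × 14 = 28.
Actual frame index = 28122 − 28 = 28094.

28094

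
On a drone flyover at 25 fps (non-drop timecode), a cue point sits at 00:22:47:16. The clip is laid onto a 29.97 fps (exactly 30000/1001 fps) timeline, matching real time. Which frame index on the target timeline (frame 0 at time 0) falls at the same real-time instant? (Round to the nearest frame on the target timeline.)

frame 40988

Source frame index: (0×3600 + 22×60 + 47) × 25 + 16 = 34191.
Real time: 34191 / (25) = 34191/25 s.
Target frame: (34191/25) × (30000/1001) = 41029200/1001 ≈ 40988.212 → 40988.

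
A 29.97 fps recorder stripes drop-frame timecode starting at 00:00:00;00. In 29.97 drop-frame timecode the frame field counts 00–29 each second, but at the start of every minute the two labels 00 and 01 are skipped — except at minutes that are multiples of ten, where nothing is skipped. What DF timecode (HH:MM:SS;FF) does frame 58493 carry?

Ten DF minutes hold 17982 frames, so frame 58493 lies in block 3 (frames 53946–71927) with 4547 frames into that block.
The block's first minute is 1800 frames and the rest 1798 each; 4547 frames reaches minute 2, so 3 × 18 + 2 × 2 = 58 labels have been skipped so far.
Adding those back, label number 58493 + 58 = 58551 at 30 labels/s is 1951 s + 21 f = 0 h 32 min 31 s frame 21, i.e. 00:32:31;21.

00:32:31;21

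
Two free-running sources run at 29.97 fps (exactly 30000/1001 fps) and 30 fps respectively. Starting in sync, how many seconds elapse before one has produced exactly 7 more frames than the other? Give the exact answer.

7007/30 seconds

The gap grows by |30 − 30000/1001| = 30/1001 frames per second.
Time for a 7-frame gap: 7 ÷ (30/1001) = 7007/30 s.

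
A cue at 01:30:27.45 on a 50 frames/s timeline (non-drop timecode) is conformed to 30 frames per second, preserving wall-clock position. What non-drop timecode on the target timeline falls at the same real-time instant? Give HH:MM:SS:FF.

Source frame index: (1×3600 + 30×60 + 27) × 50 + 45 = 271395.
Real time: 271395 / (50) = 54279/10 s.
Target frame: (54279/10) × (30) = 162837.
At 30 labels/s: frame 162837 → 01:30:27:27.

01:30:27:27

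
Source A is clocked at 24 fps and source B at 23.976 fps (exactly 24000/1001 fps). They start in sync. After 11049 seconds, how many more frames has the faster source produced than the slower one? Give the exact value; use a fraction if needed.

265176/1001 frames

A emits 24 × 11049 = 265176 frames; B emits 24000/1001 × 11049 = 265176000/1001.
Difference = 265176/1001 frames (≈ 264.9111); B is behind A.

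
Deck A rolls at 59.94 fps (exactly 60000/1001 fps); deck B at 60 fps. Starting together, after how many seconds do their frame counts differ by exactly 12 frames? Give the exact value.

The gap grows by |60 − 60000/1001| = 60/1001 frames per second.
Time for a 12-frame gap: 12 ÷ (60/1001) = 200.2 s.

200.2 seconds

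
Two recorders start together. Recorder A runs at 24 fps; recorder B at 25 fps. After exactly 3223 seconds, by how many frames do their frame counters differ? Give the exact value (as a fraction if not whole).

A emits 24 × 3223 = 77352 frames; B emits 25 × 3223 = 80575.
Difference = 3223 frames; B is ahead of A.

3223 frames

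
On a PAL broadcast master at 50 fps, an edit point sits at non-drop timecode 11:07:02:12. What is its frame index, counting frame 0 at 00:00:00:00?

Total seconds to the label: (11 × 3600 + 7 × 60 + 2) = 40022.
Frame index = 40022 × 50 + 12 = 2001112.

frame 2001112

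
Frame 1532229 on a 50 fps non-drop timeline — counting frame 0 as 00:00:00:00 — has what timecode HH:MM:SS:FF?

1532229 ÷ 50 = 30644 full seconds, remainder 29 frames.
30644 s = 8 h 30 min 44 s.
Timecode: 08:30:44:29.

08:30:44:29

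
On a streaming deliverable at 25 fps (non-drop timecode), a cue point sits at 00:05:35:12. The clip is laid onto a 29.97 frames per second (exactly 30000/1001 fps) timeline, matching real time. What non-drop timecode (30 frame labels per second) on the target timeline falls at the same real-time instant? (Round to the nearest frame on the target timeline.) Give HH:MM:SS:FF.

Source frame index: (0×3600 + 5×60 + 35) × 25 + 12 = 8387.
Real time: 8387 / (25) = 8387/25 s.
Target frame: (8387/25) × (30000/1001) = 10064400/1001 ≈ 10054.346 → 10054.
At 30 labels/s: frame 10054 → 00:05:35:04.

00:05:35:04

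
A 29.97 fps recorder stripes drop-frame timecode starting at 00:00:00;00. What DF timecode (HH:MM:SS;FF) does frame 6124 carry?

Each 10-minute DF block holds 10 × 60 × 30 − 9 × 2 = 17982 frames. 6124 ÷ 17982 → 0 full blocks, remainder 6124.
Within the partial block the first minute is 1800 frames and each further minute 1798, so 3 further minute boundaries passed. Total skipped labels = 18 × 0 + 2 × 3 = 6.
Non-drop label index = 6124 + 6 = 6130; at 30 labels/s that is 00:03:24:10, i.e. DF 00:03:24;10.

00:03:24;10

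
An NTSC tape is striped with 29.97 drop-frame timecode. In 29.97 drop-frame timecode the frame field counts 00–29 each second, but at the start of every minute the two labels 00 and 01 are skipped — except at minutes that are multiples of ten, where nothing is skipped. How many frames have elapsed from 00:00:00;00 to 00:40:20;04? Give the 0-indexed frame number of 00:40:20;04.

Complete 10-minute blocks: 4, each 17982 frames → 71928.
Remaining 0 whole minutes in the current block: 0 frames.
Within the current minute: 20 × 30 + 4 = 604. Total = 71928 + 0 + 604 = 72532.

72532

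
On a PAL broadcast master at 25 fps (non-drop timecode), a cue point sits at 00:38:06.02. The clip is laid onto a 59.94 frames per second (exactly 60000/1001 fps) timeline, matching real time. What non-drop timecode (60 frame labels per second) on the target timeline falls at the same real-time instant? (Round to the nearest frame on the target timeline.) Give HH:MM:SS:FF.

00:38:03:48

Source frame index: (0×3600 + 38×60 + 6) × 25 + 2 = 57152.
Real time: 57152 / (25) = 57152/25 s.
Target frame: (57152/25) × (60000/1001) = 137164800/1001 ≈ 137027.772 → 137028.
At 60 labels/s: frame 137028 → 00:38:03:48.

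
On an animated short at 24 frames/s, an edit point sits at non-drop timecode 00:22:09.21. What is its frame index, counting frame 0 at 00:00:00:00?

frame 31917

Total seconds to the label: (0 × 3600 + 22 × 60 + 9) = 1329.
Frame index = 1329 × 24 + 21 = 31917.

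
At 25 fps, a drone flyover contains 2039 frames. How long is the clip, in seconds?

Running time = 2039 / (25) = 81.56 s.

81.56 seconds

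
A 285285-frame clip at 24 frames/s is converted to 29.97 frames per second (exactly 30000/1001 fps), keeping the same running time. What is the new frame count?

Target frames = source frames × (target rate / source rate) = 285285 × (30000/1001)/(24) = 285285 × 1250/1001 = 356250.

356250 frames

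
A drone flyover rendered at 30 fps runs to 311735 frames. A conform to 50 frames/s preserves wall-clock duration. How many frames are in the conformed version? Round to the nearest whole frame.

Frames at target rate = 311735 × (50) / (30) = 1558675/3 ≈ 519558.333.
Nearest whole frame: 519558.

519558 frames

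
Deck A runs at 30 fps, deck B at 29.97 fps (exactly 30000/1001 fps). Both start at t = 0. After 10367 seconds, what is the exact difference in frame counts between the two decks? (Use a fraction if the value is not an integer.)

A emits 30 × 10367 = 311010 frames; B emits 30000/1001 × 10367 = 44430000/143.
Difference = 44430/143 frames (≈ 310.6993); B is behind A.

44430/143 frames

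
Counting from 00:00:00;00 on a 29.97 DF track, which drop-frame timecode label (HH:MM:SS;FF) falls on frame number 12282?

Ten DF minutes hold 17982 frames, so frame 12282 lies in block 0 (frames 0–17981) with 12282 frames into that block.
The block's first minute is 1800 frames and the rest 1798 each; 12282 frames reaches minute 6, so 0 × 18 + 6 × 2 = 12 labels have been skipped so far.
Adding those back, label number 12282 + 12 = 12294 at 30 labels/s is 409 s + 24 f = 0 h 6 min 49 s frame 24, i.e. 00:06:49;24.

00:06:49;24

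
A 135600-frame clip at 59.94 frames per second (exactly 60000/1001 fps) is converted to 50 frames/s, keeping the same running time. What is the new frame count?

113113 frames

Target frames = source frames × (target rate / source rate) = 135600 × (50)/(60000/1001) = 135600 × 1001/1200 = 113113.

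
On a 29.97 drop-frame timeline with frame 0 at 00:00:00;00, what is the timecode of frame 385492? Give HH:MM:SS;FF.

Each 10-minute DF block holds 10 × 60 × 30 − 9 × 2 = 17982 frames. 385492 ÷ 17982 → 21 full blocks, remainder 7870.
Within the partial block the first minute is 1800 frames and each further minute 1798, so 4 further minute boundaries passed. Total skipped labels = 18 × 21 + 2 × 4 = 386.
Non-drop label index = 385492 + 386 = 385878; at 30 labels/s that is 03:34:22:18, i.e. DF 03:34:22;18.

03:34:22;18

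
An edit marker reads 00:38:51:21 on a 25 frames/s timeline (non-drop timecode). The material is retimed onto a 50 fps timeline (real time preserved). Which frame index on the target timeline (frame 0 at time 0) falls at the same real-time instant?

frame 116592

Source frame index: (0×3600 + 38×60 + 51) × 25 + 21 = 58296.
Real time: 58296 / (25) = 58296/25 s.
Target frame: (58296/25) × (50) = 116592.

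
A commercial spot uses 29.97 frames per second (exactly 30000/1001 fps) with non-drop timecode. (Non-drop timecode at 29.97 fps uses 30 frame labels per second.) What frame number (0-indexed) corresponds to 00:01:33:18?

frame 2808

Total seconds to the label: (0 × 3600 + 1 × 60 + 33) = 93.
Frame index = 93 × 30 + 18 = 2808.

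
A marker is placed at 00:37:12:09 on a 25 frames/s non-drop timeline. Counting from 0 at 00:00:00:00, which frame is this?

55809

Total seconds to the label: (0 × 3600 + 37 × 60 + 12) = 2232.
Frame index = 2232 × 25 + 9 = 55809.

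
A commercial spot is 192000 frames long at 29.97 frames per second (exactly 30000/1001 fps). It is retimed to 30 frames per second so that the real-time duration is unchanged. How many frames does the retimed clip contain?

192192 frames

Target frames = source frames × (target rate / source rate) = 192000 × (30)/(30000/1001) = 192000 × 1001/1000 = 192192.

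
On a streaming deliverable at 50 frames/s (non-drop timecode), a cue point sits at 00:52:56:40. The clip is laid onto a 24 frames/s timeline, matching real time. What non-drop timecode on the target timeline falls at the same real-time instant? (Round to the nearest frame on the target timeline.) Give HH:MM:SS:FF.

Source frame index: (0×3600 + 52×60 + 56) × 50 + 40 = 158840.
Real time: 158840 / (50) = 15884/5 s.
Target frame: (15884/5) × (24) = 381216/5 ≈ 76243.200 → 76243.
At 24 labels/s: frame 76243 → 00:52:56:19.

00:52:56:19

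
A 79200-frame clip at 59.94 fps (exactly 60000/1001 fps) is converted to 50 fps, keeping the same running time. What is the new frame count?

Target frames = source frames × (target rate / source rate) = 79200 × (50)/(60000/1001) = 79200 × 1001/1200 = 66066.

66066 frames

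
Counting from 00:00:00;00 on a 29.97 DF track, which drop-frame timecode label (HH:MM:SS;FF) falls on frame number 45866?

Ten DF minutes hold 17982 frames, so frame 45866 lies in block 2 (frames 35964–53945) with 9902 frames into that block.
The block's first minute is 1800 frames and the rest 1798 each; 9902 frames reaches minute 5, so 2 × 18 + 5 × 2 = 46 labels have been skipped so far.
Adding those back, label number 45866 + 46 = 45912 at 30 labels/s is 1530 s + 12 f = 0 h 25 min 30 s frame 12, i.e. 00:25:30;12.

00:25:30;12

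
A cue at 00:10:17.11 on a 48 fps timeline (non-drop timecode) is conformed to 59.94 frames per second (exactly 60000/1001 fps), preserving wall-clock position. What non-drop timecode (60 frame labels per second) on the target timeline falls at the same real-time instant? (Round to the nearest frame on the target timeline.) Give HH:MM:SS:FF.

Source frame index: (0×3600 + 10×60 + 17) × 48 + 11 = 29627.
Real time: 29627 / (48) = 29627/48 s.
Target frame: (29627/48) × (60000/1001) = 2848750/77 ≈ 36996.753 → 36997.
At 60 labels/s: frame 36997 → 00:10:16:37.

00:10:16:37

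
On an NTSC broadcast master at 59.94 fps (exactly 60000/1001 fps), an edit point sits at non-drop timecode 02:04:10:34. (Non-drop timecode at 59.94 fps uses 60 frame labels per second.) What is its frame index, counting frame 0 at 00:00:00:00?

frame 447034

Total seconds to the label: (2 × 3600 + 4 × 60 + 10) = 7450.
Frame index = 7450 × 60 + 34 = 447034.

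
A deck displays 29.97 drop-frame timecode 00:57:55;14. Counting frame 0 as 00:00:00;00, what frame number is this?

104160

Complete 10-minute blocks: 5, each 17982 frames → 89910.
Remaining 7 whole minutes in the current block: 1800 + 6 × 1798 = 12588 frames.
Within the current minute: 55 × 30 + 14 − 2 = 1662 (labels ;00/;01 skipped at this minute). Total = 89910 + 12588 + 1662 = 104160.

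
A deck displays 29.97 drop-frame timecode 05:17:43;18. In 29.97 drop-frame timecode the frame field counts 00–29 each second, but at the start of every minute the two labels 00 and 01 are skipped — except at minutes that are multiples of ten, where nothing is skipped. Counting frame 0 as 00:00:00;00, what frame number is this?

571336

Complete 10-minute blocks: 31, each 17982 frames → 557442.
Remaining 7 whole minutes in the current block: 1800 + 6 × 1798 = 12588 frames.
Within the current minute: 43 × 30 + 18 − 2 = 1306 (labels ;00/;01 skipped at this minute). Total = 557442 + 12588 + 1306 = 571336.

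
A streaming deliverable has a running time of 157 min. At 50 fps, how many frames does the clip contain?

471000 frames

157 min = 9420 s.
Frames = 9420 × 50 = 471000.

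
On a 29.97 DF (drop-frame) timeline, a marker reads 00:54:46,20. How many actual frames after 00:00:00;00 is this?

Complete 10-minute blocks: 5, each 17982 frames → 89910.
Remaining 4 whole minutes in the current block: 1800 + 3 × 1798 = 7194 frames.
Within the current minute: 46 × 30 + 20 − 2 = 1398 (labels ;00/;01 skipped at this minute). Total = 89910 + 7194 + 1398 = 98502.

98502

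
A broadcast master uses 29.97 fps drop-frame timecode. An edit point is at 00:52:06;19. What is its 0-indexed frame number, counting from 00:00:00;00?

As if non-drop at 30 labels/s: (0 × 3600 + 52 × 60 + 6) × 30 + 19 = 93799.
Minute boundaries passed: 52; those not divisible by 10: 52 − 5 = 47; dropped labels = 2 × 47 = 94.
Actual frame index = 93799 − 94 = 93705.

93705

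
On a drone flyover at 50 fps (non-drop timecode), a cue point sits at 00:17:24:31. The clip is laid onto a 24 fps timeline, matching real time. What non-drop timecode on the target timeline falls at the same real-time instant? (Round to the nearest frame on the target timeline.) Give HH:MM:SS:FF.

00:17:24:15

Source frame index: (0×3600 + 17×60 + 24) × 50 + 31 = 52231.
Real time: 52231 / (50) = 52231/50 s.
Target frame: (52231/50) × (24) = 626772/25 ≈ 25070.880 → 25071.
At 24 labels/s: frame 25071 → 00:17:24:15.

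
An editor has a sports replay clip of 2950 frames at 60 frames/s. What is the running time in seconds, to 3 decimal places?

49.167 seconds

Running time = 2950 × 1/60 = 295/6 s ≈ 49.167 s.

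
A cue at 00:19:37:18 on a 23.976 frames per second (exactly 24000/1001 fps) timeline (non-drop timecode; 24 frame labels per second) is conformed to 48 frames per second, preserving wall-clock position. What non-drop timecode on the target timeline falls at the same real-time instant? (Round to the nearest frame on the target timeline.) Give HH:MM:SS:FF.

Source frame index: (0×3600 + 19×60 + 37) × 24 + 18 = 28266.
Real time: 28266 / (24000/1001) = 4715711/4000 s.
Target frame: (4715711/4000) × (48) = 14147133/250 ≈ 56588.532 → 56589.
At 48 labels/s: frame 56589 → 00:19:38:45.

00:19:38:45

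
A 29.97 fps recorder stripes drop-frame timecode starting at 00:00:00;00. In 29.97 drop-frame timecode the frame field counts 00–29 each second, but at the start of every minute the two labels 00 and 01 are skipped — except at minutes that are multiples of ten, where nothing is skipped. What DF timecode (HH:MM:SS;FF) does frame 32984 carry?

Ten DF minutes hold 17982 frames, so frame 32984 lies in block 1 (frames 17982–35963) with 15002 frames into that block.
The block's first minute is 1800 frames and the rest 1798 each; 15002 frames reaches minute 8, so 1 × 18 + 8 × 2 = 34 labels have been skipped so far.
Adding those back, label number 32984 + 34 = 33018 at 30 labels/s is 1100 s + 18 f = 0 h 18 min 20 s frame 18, i.e. 00:18:20;18.

00:18:20;18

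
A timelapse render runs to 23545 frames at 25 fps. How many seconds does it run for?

Running time = 23545 / (25) = 941.8 s.

941.8 seconds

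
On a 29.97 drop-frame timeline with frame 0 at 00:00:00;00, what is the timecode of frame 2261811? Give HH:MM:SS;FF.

Each 10-minute DF block holds 10 × 60 × 30 − 9 × 2 = 17982 frames. 2261811 ÷ 17982 → 125 full blocks, remainder 14061.
Within the partial block the first minute is 1800 frames and each further minute 1798, so 7 further minute boundaries passed. Total skipped labels = 18 × 125 + 2 × 7 = 2264.
Non-drop label index = 2261811 + 2264 = 2264075; at 30 labels/s that is 20:57:49:05, i.e. DF 20:57:49;05.

20:57:49;05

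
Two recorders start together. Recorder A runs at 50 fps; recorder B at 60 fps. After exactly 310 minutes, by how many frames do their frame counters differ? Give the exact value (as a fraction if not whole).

186000 frames

310 min = 18600 s.
A emits 50 × 18600 = 930000 frames; B emits 60 × 18600 = 1116000.
Difference = 186000 frames; B is ahead of A.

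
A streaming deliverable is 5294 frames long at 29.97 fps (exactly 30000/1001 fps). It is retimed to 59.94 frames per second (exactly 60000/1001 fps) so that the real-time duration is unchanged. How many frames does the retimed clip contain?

Target frames = source frames × (target rate / source rate) = 5294 × (60000/1001)/(30000/1001) = 5294 × 2 = 10588.

10588 frames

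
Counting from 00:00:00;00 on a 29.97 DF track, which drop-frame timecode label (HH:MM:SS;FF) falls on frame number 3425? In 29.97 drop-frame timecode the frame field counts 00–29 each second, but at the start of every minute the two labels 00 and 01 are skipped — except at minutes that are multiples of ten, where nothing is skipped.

Ten DF minutes hold 17982 frames, so frame 3425 lies in block 0 (frames 0–17981) with 3425 frames into that block.
The block's first minute is 1800 frames and the rest 1798 each; 3425 frames reaches minute 1, so 0 × 18 + 1 × 2 = 2 labels have been skipped so far.
Adding those back, label number 3425 + 2 = 3427 at 30 labels/s is 114 s + 7 f = 0 h 1 min 54 s frame 7, i.e. 00:01:54;07.

00:01:54;07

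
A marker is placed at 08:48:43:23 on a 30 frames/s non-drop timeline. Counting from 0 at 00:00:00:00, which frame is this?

951713

Total seconds to the label: (8 × 3600 + 48 × 60 + 43) = 31723.
Frame index = 31723 × 30 + 23 = 951713.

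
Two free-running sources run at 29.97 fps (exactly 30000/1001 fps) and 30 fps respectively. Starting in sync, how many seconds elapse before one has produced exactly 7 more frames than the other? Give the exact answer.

7007/30 seconds

The gap grows by |30 − 30000/1001| = 30/1001 frames per second.
Time for a 7-frame gap: 7 ÷ (30/1001) = 7007/30 s.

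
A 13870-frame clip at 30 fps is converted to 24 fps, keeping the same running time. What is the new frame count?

11096 frames

Target frames = source frames × (target rate / source rate) = 13870 × (24)/(30) = 13870 × 4/5 = 11096.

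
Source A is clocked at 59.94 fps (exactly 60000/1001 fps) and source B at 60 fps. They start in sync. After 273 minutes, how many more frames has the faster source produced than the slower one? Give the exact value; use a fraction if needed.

273 min = 16380 s.
A emits 60000/1001 × 16380 = 10800000/11 frames; B emits 60 × 16380 = 982800.
Difference = 10800/11 frames (≈ 981.8182); B is ahead of A.

10800/11 frames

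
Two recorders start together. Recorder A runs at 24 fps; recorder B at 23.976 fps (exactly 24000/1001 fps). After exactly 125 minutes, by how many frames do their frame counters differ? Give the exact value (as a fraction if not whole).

180000/1001 frames

125 min = 7500 s.
A emits 24 × 7500 = 180000 frames; B emits 24000/1001 × 7500 = 180000000/1001.
Difference = 180000/1001 frames (≈ 179.8202); B is behind A.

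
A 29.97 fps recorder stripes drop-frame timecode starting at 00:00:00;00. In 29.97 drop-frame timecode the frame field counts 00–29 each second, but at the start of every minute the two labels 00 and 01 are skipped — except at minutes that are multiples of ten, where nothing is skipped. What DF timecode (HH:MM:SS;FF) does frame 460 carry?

00:00:15;10

Ten DF minutes hold 17982 frames, so frame 460 lies in block 0 (frames 0–17981) with 460 frames into that block.
The block's first minute is 1800 frames and the rest 1798 each; 460 frames reaches minute 0, so 0 × 18 + 0 × 2 = 0 labels have been skipped so far.
Adding those back, label number 460 + 0 = 460 at 30 labels/s is 15 s + 10 f = 0 h 0 min 15 s frame 10, i.e. 00:00:15;10.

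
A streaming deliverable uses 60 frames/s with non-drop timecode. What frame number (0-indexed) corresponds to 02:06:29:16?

Total seconds to the label: (2 × 3600 + 6 × 60 + 29) = 7589.
Frame index = 7589 × 60 + 16 = 455356.

frame 455356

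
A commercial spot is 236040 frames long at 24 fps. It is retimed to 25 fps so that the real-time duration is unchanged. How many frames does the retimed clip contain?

245875 frames

Target frames = source frames × (target rate / source rate) = 236040 × (25)/(24) = 236040 × 25/24 = 245875.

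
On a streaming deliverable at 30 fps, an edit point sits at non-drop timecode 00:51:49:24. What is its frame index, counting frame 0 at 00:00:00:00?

93294

Total seconds to the label: (0 × 3600 + 51 × 60 + 49) = 3109.
Frame index = 3109 × 30 + 24 = 93294.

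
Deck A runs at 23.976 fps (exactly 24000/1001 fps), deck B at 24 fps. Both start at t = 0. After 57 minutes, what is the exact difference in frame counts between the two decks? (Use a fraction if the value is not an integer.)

82080/1001 frames

57 min = 3420 s.
A emits 24000/1001 × 3420 = 82080000/1001 frames; B emits 24 × 3420 = 82080.
Difference = 82080/1001 frames (≈ 81.9980); B is ahead of A.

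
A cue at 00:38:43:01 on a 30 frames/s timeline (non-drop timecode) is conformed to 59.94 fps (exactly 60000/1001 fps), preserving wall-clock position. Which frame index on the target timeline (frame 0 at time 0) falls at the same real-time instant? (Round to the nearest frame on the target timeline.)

Source frame index: (0×3600 + 38×60 + 43) × 30 + 1 = 69691.
Real time: 69691 / (30) = 69691/30 s.
Target frame: (69691/30) × (60000/1001) = 139382000/1001 ≈ 139242.757 → 139243.

frame 139243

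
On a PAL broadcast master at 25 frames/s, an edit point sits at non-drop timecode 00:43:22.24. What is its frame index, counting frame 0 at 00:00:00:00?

65074

Total seconds to the label: (0 × 3600 + 43 × 60 + 22) = 2602.
Frame index = 2602 × 25 + 24 = 65074.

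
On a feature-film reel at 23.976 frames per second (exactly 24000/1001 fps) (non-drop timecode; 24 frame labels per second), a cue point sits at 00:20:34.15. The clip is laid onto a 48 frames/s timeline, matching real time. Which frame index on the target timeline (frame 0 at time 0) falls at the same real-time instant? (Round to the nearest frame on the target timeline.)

frame 59321

Source frame index: (0×3600 + 20×60 + 34) × 24 + 15 = 29631.
Real time: 29631 / (24000/1001) = 9886877/8000 s.
Target frame: (9886877/8000) × (48) = 29660631/500 ≈ 59321.262 → 59321.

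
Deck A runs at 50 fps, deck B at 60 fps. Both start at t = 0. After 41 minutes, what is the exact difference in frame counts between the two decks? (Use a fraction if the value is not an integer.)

41 min = 2460 s.
A emits 50 × 2460 = 123000 frames; B emits 60 × 2460 = 147600.
Difference = 24600 frames; B is ahead of A.

24600 frames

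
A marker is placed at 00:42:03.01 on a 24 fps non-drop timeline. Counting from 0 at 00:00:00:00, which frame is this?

Total seconds to the label: (0 × 3600 + 42 × 60 + 3) = 2523.
Frame index = 2523 × 24 + 1 = 60553.

60553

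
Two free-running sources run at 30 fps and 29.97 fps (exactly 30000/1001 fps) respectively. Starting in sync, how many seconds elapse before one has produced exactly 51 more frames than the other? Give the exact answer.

1701.7 seconds

The gap grows by |30000/1001 − 30| = 30/1001 frames per second.
Time for a 51-frame gap: 51 ÷ (30/1001) = 1701.7 s.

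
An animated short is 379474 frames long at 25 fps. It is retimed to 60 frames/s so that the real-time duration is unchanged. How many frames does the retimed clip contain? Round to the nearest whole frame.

910738 frames

Frames at target rate = 379474 × (60) / (25) = 4553688/5 ≈ 910737.600.
Nearest whole frame: 910738.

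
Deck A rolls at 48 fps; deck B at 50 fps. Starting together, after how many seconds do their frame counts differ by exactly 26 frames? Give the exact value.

13 seconds

The gap grows by |50 − 48| = 2 frames per second.
Time for a 26-frame gap: 26 ÷ (2) = 13 s.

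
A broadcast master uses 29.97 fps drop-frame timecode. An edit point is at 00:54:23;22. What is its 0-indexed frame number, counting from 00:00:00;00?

As if non-drop at 30 labels/s: (0 × 3600 + 54 × 60 + 23) × 30 + 22 = 97912.
Minute boundaries passed: 54; those not divisible by 10: 54 − 5 = 49; dropped labels = 2 × 49 = 98.
Actual frame index = 97912 − 98 = 97814.

97814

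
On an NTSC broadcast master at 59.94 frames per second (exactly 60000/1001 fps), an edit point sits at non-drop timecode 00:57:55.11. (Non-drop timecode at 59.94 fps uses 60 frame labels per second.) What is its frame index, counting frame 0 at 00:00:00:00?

frame 208511

Total seconds to the label: (0 × 3600 + 57 × 60 + 55) = 3475.
Frame index = 3475 × 60 + 11 = 208511.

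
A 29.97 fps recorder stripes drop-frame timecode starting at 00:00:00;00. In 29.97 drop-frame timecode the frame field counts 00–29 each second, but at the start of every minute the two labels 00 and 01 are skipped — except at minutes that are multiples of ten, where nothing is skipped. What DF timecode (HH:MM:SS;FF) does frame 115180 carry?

Each 10-minute DF block holds 10 × 60 × 30 − 9 × 2 = 17982 frames. 115180 ÷ 17982 → 6 full blocks, remainder 7288.
Within the partial block the first minute is 1800 frames and each further minute 1798, so 4 further minute boundaries passed. Total skipped labels = 18 × 6 + 2 × 4 = 116.
Non-drop label index = 115180 + 116 = 115296; at 30 labels/s that is 01:04:03:06, i.e. DF 01:04:03;06.

01:04:03;06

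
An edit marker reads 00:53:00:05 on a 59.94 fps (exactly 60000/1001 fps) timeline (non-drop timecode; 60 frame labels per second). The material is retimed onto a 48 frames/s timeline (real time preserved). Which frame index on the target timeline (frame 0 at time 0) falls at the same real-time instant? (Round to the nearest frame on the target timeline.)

frame 152797

Source frame index: (0×3600 + 53×60 + 0) × 60 + 5 = 190805.
Real time: 190805 / (60000/1001) = 38199161/12000 s.
Target frame: (38199161/12000) × (48) = 38199161/250 ≈ 152796.644 → 152797.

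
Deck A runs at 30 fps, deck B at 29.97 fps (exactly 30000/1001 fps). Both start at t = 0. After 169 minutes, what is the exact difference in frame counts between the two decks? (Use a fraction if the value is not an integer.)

23400/77 frames

169 min = 10140 s.
A emits 30 × 10140 = 304200 frames; B emits 30000/1001 × 10140 = 23400000/77.
Difference = 23400/77 frames (≈ 303.8961); B is behind A.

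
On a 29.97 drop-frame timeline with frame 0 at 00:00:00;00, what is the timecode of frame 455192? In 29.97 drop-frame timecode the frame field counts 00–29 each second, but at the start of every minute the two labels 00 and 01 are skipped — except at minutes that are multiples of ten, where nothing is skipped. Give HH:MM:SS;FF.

04:13:08;08

Ten DF minutes hold 17982 frames, so frame 455192 lies in block 25 (frames 449550–467531) with 5642 frames into that block.
The block's first minute is 1800 frames and the rest 1798 each; 5642 frames reaches minute 3, so 25 × 18 + 3 × 2 = 456 labels have been skipped so far.
Adding those back, label number 455192 + 456 = 455648 at 30 labels/s is 15188 s + 8 f = 4 h 13 min 8 s frame 8, i.e. 04:13:08;08.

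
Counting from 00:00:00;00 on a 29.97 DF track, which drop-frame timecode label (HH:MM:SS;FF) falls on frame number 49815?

Each 10-minute DF block holds 10 × 60 × 30 − 9 × 2 = 17982 frames. 49815 ÷ 17982 → 2 full blocks, remainder 13851.
Within the partial block the first minute is 1800 frames and each further minute 1798, so 7 further minute boundaries passed. Total skipped labels = 18 × 2 + 2 × 7 = 50.
Non-drop label index = 49815 + 50 = 49865; at 30 labels/s that is 00:27:42:05, i.e. DF 00:27:42;05.

00:27:42;05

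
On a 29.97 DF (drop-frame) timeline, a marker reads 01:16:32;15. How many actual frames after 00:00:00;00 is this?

Complete 10-minute blocks: 7, each 17982 frames → 125874.
Remaining 6 whole minutes in the current block: 1800 + 5 × 1798 = 10790 frames.
Within the current minute: 32 × 30 + 15 − 2 = 973 (labels ;00/;01 skipped at this minute). Total = 125874 + 10790 + 973 = 137637.

137637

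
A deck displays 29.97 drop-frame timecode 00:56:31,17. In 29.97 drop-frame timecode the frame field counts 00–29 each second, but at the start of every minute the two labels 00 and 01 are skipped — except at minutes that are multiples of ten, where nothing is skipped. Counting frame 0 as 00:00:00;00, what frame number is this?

As if non-drop at 30 labels/s: (0 × 3600 + 56 × 60 + 31) × 30 + 17 = 101747.
Minute boundaries passed: 56; those not divisible by 10: 56 − 5 = 51; dropped labels = 2 × 51 = 102.
Actual frame index = 101747 − 102 = 101645.

101645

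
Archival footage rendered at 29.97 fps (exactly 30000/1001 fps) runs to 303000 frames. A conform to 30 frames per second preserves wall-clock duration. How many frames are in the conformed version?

303303 frames

Target frames = source frames × (target rate / source rate) = 303000 × (30)/(30000/1001) = 303000 × 1001/1000 = 303303.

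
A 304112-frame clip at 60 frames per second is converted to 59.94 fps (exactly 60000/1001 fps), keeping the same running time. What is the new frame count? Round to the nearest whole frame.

Frames at target rate = 304112 × (60000/1001) / (60) = 304112000/1001 ≈ 303808.192.
Nearest whole frame: 303808.

303808 frames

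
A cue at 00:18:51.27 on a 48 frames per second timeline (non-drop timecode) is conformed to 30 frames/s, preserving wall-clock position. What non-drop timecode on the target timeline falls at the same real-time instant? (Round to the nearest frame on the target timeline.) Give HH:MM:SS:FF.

00:18:51:17

Source frame index: (0×3600 + 18×60 + 51) × 48 + 27 = 54315.
Real time: 54315 / (48) = 18105/16 s.
Target frame: (18105/16) × (30) = 271575/8 ≈ 33946.875 → 33947.
At 30 labels/s: frame 33947 → 00:18:51:17.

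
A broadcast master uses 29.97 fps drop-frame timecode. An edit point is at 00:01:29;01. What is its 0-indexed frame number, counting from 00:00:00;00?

2669

As if non-drop at 30 labels/s: (0 × 3600 + 1 × 60 + 29) × 30 + 1 = 2671.
Minute boundaries passed: 1; those not divisible by 10: 1 − 0 = 1; dropped labels = 2 × 1 = 2.
Actual frame index = 2671 − 2 = 2669.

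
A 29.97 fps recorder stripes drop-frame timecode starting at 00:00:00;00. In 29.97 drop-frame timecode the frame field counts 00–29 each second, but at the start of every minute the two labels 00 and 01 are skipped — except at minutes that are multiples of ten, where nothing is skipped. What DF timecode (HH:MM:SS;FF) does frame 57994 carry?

Ten DF minutes hold 17982 frames, so frame 57994 lies in block 3 (frames 53946–71927) with 4048 frames into that block.
The block's first minute is 1800 frames and the rest 1798 each; 4048 frames reaches minute 2, so 3 × 18 + 2 × 2 = 58 labels have been skipped so far.
Adding those back, label number 57994 + 58 = 58052 at 30 labels/s is 1935 s + 2 f = 0 h 32 min 15 s frame 2, i.e. 00:32:15;02.

00:32:15;02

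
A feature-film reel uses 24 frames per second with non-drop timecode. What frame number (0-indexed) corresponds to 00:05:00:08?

frame 7208

Total seconds to the label: (0 × 3600 + 5 × 60 + 0) = 300.
Frame index = 300 × 24 + 8 = 7208.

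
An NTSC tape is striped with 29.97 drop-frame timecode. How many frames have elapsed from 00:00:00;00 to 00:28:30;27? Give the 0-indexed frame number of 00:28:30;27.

51275

As if non-drop at 30 labels/s: (0 × 3600 + 28 × 60 + 30) × 30 + 27 = 51327.
Minute boundaries passed: 28; those not divisible by 10: 28 − 2 = 26; dropped labels = 2 × 26 = 52.
Actual frame index = 51327 − 52 = 51275.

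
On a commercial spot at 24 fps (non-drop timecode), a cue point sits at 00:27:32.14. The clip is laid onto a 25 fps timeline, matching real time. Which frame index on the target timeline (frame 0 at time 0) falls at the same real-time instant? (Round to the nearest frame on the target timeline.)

frame 41315

Source frame index: (0×3600 + 27×60 + 32) × 24 + 14 = 39662.
Real time: 39662 / (24) = 19831/12 s.
Target frame: (19831/12) × (25) = 495775/12 ≈ 41314.583 → 41315.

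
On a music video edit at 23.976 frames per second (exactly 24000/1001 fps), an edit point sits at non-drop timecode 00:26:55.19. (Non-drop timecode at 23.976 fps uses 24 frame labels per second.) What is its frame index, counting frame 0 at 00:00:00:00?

Total seconds to the label: (0 × 3600 + 26 × 60 + 55) = 1615.
Frame index = 1615 × 24 + 19 = 38779.

38779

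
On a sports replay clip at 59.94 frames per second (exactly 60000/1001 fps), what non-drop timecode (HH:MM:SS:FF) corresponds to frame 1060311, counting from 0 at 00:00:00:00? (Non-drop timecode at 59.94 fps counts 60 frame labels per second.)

04:54:31:51

1060311 ÷ 60 = 17671 full seconds, remainder 51 frames.
17671 s = 4 h 54 min 31 s.
Timecode: 04:54:31:51.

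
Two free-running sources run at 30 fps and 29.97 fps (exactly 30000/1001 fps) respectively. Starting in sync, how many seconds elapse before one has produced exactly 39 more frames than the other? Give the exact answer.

1301.3 seconds

The gap grows by |30000/1001 − 30| = 30/1001 frames per second.
Time for a 39-frame gap: 39 ÷ (30/1001) = 1301.3 s.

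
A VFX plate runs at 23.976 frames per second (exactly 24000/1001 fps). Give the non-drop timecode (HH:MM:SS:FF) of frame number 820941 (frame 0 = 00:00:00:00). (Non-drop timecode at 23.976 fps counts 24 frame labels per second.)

820941 ÷ 24 = 34205 full seconds, remainder 21 frames.
34205 s = 9 h 30 min 5 s.
Timecode: 09:30:05:21.

09:30:05:21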